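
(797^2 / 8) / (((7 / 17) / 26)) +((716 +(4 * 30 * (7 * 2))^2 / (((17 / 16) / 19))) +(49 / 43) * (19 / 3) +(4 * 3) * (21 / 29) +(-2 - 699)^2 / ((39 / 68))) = 434761755780123 / 7716436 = 56342300.48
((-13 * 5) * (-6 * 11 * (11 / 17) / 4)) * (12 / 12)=23595 / 34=693.97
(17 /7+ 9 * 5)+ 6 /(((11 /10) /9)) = 7432 /77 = 96.52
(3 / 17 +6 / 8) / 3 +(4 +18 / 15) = 1873 / 340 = 5.51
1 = 1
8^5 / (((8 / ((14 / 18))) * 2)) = 14336 / 9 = 1592.89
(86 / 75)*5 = 86 / 15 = 5.73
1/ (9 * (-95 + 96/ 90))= -5/ 4227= -0.00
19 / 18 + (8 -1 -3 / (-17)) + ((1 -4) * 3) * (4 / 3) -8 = -3601 / 306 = -11.77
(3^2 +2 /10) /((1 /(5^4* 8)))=46000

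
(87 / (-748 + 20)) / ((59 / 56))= -87 / 767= -0.11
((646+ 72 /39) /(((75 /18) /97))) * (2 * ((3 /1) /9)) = 3267736 /325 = 10054.57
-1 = -1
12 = 12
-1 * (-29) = 29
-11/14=-0.79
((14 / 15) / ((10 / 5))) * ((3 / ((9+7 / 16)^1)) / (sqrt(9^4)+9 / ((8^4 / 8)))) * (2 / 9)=114688 / 281863395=0.00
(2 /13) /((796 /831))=0.16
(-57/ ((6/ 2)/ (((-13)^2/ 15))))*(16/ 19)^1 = -2704/ 15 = -180.27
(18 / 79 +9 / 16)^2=998001 / 1597696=0.62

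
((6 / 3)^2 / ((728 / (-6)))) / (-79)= 3 / 7189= 0.00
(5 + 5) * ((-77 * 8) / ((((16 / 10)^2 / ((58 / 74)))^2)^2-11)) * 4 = -972511375000000 / 4057729409843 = -239.67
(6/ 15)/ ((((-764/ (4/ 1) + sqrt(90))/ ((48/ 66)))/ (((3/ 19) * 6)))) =-55008/ 38028595 - 864 * sqrt(10)/ 38028595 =-0.00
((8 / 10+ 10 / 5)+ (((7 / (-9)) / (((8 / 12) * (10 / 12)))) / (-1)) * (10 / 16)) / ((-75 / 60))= -147 / 50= -2.94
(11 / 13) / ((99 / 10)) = 10 / 117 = 0.09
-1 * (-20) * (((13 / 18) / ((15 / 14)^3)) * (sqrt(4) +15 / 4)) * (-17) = -6973876 / 6075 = -1147.96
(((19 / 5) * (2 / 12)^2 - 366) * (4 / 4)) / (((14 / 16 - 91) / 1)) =131722 / 32445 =4.06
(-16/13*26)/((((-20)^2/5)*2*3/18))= -6/5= -1.20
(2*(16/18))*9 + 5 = 21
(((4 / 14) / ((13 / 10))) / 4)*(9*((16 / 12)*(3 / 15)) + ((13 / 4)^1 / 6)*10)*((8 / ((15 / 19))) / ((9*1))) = 2546 / 5265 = 0.48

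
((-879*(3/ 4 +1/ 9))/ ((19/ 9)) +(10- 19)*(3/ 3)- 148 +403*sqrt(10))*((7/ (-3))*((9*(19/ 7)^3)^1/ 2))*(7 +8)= 636495345/ 392- 124387965*sqrt(10)/ 98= -2390055.58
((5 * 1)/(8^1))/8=5/64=0.08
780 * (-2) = -1560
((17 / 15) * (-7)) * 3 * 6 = -714 / 5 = -142.80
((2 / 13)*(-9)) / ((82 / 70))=-630 / 533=-1.18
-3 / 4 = -0.75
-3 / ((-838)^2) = -3 / 702244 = -0.00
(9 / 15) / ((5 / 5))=3 / 5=0.60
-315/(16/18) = -2835/8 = -354.38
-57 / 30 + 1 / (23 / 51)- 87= -86.68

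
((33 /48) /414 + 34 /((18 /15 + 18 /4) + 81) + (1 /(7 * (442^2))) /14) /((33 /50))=156075961175 /261568170864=0.60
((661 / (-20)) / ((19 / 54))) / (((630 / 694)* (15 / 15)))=-688101 / 6650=-103.47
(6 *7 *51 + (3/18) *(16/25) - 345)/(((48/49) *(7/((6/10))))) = 943481/6000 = 157.25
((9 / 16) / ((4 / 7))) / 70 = 9 / 640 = 0.01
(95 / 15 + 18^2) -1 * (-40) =1111 / 3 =370.33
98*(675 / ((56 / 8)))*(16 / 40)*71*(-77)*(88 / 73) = -1818542880 / 73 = -24911546.30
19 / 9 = 2.11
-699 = -699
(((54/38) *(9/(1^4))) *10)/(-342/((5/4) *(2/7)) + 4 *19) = -6075/41876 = -0.15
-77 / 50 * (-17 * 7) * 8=36652 / 25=1466.08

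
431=431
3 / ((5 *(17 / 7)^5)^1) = 50421 / 7099285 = 0.01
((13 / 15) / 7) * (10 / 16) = 0.08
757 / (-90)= -757 / 90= -8.41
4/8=1/2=0.50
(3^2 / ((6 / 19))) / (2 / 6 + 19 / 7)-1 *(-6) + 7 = 2861 / 128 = 22.35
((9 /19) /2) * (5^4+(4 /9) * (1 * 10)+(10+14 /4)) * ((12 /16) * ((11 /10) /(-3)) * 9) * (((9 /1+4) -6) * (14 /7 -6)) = 8020089 /760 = 10552.75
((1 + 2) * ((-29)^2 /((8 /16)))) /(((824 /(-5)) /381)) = -4806315 /412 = -11665.81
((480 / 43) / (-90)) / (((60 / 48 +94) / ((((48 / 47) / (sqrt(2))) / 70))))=-256 * sqrt(2) / 26950035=-0.00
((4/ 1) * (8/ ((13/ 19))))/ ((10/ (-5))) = -304/ 13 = -23.38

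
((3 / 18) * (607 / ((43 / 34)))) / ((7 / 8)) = 82552 / 903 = 91.42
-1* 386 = -386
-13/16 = -0.81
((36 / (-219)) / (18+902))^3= -27 / 4733169839000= -0.00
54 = 54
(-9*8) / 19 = -72 / 19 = -3.79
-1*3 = -3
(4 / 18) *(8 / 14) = 8 / 63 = 0.13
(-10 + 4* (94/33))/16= 23/264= 0.09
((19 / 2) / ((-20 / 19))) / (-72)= 361 / 2880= 0.13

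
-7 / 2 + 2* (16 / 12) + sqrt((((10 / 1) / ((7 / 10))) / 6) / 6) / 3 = -5 / 6 + 5* sqrt(7) / 63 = -0.62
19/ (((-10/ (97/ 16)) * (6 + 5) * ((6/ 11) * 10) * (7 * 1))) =-1843/ 67200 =-0.03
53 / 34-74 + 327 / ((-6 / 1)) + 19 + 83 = -424 / 17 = -24.94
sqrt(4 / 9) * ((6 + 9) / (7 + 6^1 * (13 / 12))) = 20 / 27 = 0.74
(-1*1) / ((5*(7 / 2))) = -2 / 35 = -0.06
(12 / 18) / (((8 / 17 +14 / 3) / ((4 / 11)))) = 68 / 1441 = 0.05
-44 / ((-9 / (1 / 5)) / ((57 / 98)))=418 / 735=0.57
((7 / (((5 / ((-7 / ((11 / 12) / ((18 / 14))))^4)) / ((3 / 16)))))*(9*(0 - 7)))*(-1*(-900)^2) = 1822425980256000 / 14641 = 124474146592.17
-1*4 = -4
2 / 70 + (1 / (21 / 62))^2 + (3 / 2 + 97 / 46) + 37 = 2502979 / 50715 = 49.35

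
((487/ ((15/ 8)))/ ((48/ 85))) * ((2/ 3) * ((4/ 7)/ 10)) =16558/ 945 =17.52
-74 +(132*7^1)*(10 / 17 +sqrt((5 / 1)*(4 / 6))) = 2156.51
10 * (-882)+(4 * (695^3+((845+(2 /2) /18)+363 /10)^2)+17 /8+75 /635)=2769070775005919 /2057400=1345907832.70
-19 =-19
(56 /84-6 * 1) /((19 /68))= -1088 /57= -19.09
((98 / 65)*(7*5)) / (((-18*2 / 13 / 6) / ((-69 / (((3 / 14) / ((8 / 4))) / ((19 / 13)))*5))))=20984740 / 39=538070.26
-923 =-923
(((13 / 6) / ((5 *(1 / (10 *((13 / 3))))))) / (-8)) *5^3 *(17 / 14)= -359125 / 1008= -356.27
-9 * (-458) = 4122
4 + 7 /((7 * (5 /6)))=26 /5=5.20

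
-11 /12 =-0.92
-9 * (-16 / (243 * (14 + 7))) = 16 / 567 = 0.03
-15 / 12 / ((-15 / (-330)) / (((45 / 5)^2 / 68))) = -4455 / 136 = -32.76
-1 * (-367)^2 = -134689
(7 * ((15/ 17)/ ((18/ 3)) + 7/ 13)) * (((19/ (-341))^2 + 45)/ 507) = 1849867621/ 4342979069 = 0.43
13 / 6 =2.17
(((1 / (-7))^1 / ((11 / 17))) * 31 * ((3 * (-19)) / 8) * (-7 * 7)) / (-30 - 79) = 210273 / 9592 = 21.92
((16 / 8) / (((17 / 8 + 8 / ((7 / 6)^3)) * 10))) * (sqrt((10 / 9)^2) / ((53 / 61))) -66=-618443942 / 9375435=-65.96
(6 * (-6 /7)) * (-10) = 360 /7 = 51.43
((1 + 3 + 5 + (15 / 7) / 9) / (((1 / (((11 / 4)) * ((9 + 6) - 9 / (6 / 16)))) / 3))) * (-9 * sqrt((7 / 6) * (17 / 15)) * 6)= 86427 * sqrt(1190) / 70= 42591.69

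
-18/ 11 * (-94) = 1692/ 11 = 153.82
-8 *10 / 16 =-5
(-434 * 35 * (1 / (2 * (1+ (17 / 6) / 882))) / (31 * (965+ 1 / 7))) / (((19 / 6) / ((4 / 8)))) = -0.04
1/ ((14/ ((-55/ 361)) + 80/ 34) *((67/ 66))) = -10285/ 934851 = -0.01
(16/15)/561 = 16/8415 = 0.00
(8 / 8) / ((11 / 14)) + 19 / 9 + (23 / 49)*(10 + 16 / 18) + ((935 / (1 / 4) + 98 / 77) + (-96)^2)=1283611 / 99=12965.77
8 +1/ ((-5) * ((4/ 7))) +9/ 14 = 1161/ 140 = 8.29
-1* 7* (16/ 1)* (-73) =8176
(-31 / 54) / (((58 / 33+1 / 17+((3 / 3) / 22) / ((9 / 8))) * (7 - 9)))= 5797 / 37500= 0.15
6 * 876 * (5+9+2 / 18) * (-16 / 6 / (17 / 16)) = -9493504 / 51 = -186147.14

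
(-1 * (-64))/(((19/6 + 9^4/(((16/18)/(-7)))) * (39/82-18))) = 41984/593937487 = 0.00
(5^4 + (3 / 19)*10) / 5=2381 / 19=125.32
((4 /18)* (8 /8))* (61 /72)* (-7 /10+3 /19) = -6283 /61560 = -0.10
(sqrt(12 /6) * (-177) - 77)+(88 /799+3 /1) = -177 * sqrt(2) - 59038 /799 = -324.21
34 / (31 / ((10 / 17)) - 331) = -340 / 2783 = -0.12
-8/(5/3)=-24/5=-4.80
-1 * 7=-7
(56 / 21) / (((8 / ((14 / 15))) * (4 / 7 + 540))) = 49 / 85140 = 0.00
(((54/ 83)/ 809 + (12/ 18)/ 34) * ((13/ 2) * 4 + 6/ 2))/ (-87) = -69901/ 10273491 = -0.01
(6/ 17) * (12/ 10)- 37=-3109/ 85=-36.58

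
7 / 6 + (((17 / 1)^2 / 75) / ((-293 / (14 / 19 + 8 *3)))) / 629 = 2402023 / 2059790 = 1.17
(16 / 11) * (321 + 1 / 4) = 5140 / 11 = 467.27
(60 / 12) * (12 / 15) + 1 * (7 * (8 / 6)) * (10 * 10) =2812 / 3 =937.33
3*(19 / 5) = 57 / 5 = 11.40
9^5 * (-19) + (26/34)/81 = -1544898974/1377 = -1121930.99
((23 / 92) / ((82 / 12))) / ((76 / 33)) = 99 / 6232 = 0.02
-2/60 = -1/30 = -0.03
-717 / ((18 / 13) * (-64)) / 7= 3107 / 2688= 1.16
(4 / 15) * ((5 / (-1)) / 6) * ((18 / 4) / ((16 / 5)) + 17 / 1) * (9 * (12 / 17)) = -1767 / 68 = -25.99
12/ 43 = 0.28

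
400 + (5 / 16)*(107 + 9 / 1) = 1745 / 4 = 436.25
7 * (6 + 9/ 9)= 49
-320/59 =-5.42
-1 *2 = -2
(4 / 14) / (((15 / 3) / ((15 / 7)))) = 6 / 49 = 0.12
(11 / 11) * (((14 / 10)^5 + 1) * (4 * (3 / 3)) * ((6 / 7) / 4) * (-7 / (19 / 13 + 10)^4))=-3415667112 / 1540263753125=-0.00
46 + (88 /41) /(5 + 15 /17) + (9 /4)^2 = 843409 /16400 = 51.43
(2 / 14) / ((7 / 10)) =10 / 49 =0.20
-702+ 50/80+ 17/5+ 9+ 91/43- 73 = -1306957/1720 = -759.86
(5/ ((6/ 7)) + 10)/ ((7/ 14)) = 95/ 3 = 31.67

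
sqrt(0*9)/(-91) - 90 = -90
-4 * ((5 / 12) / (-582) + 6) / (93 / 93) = -41899 / 1746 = -24.00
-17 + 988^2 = 976127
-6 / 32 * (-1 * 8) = 3 / 2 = 1.50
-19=-19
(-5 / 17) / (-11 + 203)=-5 / 3264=-0.00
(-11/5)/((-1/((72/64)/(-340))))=-99/13600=-0.01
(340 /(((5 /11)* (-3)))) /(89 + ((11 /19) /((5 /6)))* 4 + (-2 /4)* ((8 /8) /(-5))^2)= -710600 /261513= -2.72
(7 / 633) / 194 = 7 / 122802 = 0.00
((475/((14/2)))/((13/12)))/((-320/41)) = -11685/1456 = -8.03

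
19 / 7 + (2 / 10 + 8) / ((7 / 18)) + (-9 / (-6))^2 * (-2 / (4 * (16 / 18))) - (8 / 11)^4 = 104265531 / 4685120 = 22.25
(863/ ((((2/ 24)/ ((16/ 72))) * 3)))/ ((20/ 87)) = 50054/ 15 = 3336.93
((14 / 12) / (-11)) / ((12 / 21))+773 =204023 / 264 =772.81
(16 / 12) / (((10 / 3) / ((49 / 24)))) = 49 / 60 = 0.82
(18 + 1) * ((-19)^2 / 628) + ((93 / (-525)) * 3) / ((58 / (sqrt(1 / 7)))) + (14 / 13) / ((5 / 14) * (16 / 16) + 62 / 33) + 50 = 517842015 / 8433412 - 93 * sqrt(7) / 71050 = 61.40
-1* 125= -125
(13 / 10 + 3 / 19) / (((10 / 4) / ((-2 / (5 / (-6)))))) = 1.40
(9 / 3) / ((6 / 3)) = 3 / 2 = 1.50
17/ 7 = 2.43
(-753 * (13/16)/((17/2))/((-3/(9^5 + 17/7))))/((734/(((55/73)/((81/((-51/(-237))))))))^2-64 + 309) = 8670214374250/822924706428920543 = 0.00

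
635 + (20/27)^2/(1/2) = 463715/729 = 636.10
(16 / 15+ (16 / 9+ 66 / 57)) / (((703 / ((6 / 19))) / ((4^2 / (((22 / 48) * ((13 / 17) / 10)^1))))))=29785088 / 36290969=0.82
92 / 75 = 1.23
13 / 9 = 1.44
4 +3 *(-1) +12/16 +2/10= 39/20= 1.95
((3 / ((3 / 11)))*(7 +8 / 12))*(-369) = -31119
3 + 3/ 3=4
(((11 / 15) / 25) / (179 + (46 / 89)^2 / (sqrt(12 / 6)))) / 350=123539472529 / 263854750051331250-46092299 * sqrt(2) / 131927375025665625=0.00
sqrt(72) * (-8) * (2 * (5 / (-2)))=240 * sqrt(2)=339.41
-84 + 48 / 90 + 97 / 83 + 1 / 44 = -82.28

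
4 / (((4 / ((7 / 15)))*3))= 7 / 45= 0.16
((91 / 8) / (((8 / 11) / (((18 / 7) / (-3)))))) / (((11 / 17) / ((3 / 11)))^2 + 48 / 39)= -14505777 / 7422368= -1.95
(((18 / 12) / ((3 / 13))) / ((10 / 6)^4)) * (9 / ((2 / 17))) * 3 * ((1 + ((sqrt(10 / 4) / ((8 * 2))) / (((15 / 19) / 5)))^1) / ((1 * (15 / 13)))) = 13264641 * sqrt(10) / 400000 + 2094417 / 12500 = 272.42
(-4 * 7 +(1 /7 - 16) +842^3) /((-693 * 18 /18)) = -4178633509 /4851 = -861396.31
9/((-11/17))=-153/11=-13.91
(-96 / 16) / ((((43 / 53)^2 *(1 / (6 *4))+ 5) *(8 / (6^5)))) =-393170112 / 338929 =-1160.04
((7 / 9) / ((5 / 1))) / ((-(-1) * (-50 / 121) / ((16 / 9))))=-6776 / 10125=-0.67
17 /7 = 2.43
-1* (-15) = 15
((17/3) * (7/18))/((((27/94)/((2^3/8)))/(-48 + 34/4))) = -441847/1458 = -303.05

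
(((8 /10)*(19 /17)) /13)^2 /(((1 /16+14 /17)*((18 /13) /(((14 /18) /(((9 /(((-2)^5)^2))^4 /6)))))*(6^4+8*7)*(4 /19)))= 422326814275272704 /39862986400575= 10594.46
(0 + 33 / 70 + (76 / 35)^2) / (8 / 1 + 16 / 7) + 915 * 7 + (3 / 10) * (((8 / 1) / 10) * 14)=161503379 / 25200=6408.86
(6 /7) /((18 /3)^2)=0.02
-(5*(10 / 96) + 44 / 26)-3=-5.21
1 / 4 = 0.25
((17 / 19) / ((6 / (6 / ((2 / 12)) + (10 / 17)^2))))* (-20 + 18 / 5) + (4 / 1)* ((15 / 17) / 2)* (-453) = -4303814 / 4845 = -888.30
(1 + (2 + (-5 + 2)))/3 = 0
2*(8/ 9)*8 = 128/ 9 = 14.22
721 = 721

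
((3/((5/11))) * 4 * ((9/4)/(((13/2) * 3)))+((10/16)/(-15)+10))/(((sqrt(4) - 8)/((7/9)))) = -142009/84240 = -1.69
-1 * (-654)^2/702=-23762/39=-609.28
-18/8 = -9/4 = -2.25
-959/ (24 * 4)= -959/ 96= -9.99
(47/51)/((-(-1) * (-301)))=-0.00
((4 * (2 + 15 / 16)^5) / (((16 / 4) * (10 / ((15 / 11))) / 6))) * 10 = 10320525315 / 5767168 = 1789.53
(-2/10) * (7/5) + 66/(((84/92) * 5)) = 2481/175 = 14.18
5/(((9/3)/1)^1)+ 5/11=70/33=2.12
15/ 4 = 3.75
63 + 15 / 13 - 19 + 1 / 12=7057 / 156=45.24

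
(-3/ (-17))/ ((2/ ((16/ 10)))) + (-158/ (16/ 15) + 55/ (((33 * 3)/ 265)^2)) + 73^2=3377839081/ 605880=5575.10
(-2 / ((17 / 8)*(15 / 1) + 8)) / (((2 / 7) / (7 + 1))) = -448 / 319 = -1.40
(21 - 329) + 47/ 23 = -7037/ 23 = -305.96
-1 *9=-9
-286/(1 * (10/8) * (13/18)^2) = -28512/65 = -438.65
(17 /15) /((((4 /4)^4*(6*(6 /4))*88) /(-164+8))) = -221 /990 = -0.22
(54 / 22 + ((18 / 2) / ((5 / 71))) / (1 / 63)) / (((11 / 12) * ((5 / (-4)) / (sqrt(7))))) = -18596.51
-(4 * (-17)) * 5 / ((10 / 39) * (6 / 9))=1989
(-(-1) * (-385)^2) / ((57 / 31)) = 4594975 / 57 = 80613.60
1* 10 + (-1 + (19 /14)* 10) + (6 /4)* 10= 263 /7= 37.57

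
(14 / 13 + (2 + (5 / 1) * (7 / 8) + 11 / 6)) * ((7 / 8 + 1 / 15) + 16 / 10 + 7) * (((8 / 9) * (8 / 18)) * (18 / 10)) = 663413 / 10530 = 63.00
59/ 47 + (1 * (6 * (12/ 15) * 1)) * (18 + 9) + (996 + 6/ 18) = 794668/ 705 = 1127.19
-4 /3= -1.33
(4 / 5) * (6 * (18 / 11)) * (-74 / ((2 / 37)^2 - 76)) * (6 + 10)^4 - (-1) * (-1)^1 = 39835060621 / 79475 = 501227.56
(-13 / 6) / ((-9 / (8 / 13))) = 4 / 27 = 0.15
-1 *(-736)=736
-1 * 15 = -15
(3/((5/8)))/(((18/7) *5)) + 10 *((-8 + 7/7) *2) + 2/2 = -10397/75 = -138.63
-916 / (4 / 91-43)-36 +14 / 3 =-13042 / 1303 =-10.01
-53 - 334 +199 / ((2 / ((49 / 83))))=-54491 / 166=-328.26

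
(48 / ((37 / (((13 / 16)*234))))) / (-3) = -3042 / 37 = -82.22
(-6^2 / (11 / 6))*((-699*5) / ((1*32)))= 94365 / 44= 2144.66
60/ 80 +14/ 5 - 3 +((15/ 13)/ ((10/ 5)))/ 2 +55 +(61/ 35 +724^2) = 477052559/ 910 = 524233.58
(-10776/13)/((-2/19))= 102372/13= 7874.77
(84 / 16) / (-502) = -21 / 2008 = -0.01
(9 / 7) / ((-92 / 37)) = -333 / 644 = -0.52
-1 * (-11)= 11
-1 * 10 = -10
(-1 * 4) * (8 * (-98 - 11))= 3488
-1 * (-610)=610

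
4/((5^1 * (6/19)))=38/15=2.53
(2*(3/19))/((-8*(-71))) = 3/5396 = 0.00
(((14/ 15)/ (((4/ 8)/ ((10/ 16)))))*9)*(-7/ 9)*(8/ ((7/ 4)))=-112/ 3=-37.33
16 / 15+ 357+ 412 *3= 23911 / 15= 1594.07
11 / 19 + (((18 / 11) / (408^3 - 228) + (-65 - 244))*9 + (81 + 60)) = -6244285382933 / 2365778426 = -2639.42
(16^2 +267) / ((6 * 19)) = 523 / 114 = 4.59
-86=-86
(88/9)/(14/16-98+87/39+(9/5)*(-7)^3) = -45760/3333537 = -0.01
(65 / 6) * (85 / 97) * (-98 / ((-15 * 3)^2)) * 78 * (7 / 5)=-1970878 / 39285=-50.17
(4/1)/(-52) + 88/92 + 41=12522/299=41.88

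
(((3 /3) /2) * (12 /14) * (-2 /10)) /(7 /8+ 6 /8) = -24 /455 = -0.05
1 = 1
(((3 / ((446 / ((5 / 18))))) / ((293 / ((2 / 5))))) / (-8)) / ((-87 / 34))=17 / 136427832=0.00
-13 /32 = -0.41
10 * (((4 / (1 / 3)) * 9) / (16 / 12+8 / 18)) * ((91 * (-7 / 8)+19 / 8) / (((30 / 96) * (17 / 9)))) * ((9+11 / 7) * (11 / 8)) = -275043681 / 238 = -1155645.72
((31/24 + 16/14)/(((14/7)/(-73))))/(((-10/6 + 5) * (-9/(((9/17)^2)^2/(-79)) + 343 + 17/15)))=-53217/18755296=-0.00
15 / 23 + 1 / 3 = 68 / 69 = 0.99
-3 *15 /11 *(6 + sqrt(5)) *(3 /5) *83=-13446 /11 - 2241 *sqrt(5) /11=-1677.91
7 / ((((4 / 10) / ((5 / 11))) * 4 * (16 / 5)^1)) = 875 / 1408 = 0.62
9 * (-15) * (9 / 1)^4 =-885735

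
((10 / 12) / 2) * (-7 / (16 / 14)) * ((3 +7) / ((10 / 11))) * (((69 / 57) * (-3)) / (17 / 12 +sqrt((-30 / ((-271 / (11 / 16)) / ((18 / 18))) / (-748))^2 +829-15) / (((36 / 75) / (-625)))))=-17847805937500 * sqrt(17691342321889) / 27354777313401069641953-2862740097472640 / 27354777313401069641953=-0.00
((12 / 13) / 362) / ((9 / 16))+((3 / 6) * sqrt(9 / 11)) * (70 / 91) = 32 / 7059+15 * sqrt(11) / 143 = 0.35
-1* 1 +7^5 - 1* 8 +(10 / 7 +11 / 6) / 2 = 1411169 / 84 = 16799.63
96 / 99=32 / 33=0.97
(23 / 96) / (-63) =-23 / 6048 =-0.00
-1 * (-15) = 15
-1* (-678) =678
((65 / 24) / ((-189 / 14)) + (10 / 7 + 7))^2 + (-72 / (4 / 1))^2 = 391.70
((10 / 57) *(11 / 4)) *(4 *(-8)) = -880 / 57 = -15.44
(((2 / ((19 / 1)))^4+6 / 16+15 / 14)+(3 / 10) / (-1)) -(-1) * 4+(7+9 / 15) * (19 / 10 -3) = -586291779 / 182449400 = -3.21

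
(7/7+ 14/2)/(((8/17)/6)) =102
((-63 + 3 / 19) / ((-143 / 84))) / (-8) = -12537 / 2717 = -4.61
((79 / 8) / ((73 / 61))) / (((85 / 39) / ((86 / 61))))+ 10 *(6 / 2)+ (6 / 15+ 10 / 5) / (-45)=13136389 / 372300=35.28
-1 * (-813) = 813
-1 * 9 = -9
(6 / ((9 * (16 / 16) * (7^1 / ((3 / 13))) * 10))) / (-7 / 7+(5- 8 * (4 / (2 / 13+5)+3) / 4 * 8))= -67 / 1719900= -0.00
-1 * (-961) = 961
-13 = -13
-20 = -20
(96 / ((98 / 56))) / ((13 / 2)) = 768 / 91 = 8.44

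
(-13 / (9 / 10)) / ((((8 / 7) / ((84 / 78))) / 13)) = -3185 / 18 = -176.94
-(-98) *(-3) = -294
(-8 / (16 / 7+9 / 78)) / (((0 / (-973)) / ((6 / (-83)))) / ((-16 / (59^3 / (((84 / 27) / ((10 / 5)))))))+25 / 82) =-119392 / 10925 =-10.93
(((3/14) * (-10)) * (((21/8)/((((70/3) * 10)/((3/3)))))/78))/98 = -9/2853760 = -0.00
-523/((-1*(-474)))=-523/474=-1.10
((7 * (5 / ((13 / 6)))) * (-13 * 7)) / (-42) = 35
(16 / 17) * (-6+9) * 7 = 336 / 17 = 19.76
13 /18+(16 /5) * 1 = 353 /90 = 3.92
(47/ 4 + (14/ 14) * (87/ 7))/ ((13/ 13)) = 24.18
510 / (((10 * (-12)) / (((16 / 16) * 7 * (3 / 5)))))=-357 / 20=-17.85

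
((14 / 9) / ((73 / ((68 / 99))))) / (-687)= -952 / 44684541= -0.00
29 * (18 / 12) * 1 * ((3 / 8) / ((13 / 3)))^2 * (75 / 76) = 528525 / 1644032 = 0.32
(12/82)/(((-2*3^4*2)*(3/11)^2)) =-121/19926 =-0.01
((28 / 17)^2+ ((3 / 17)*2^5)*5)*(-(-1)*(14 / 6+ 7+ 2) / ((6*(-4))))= -2236 / 153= -14.61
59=59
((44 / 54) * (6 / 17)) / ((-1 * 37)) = -44 / 5661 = -0.01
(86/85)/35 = 86/2975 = 0.03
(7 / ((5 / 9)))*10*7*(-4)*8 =-28224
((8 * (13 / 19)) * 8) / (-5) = -832 / 95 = -8.76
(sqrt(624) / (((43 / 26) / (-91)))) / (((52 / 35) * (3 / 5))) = -31850 * sqrt(39) / 129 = -1541.89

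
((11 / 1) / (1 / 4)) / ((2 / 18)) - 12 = 384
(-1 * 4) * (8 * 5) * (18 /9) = -320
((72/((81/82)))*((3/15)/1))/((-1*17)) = -656/765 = -0.86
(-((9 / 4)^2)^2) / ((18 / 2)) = -729 / 256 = -2.85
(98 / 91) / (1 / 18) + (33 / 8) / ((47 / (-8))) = 11415 / 611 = 18.68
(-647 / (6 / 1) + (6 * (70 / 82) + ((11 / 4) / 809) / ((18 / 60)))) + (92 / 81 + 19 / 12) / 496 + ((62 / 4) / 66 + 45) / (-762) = -765162932031539 / 7446556193472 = -102.75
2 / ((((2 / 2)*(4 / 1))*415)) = 1 / 830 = 0.00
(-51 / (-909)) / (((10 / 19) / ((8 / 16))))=323 / 6060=0.05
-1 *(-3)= 3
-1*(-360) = 360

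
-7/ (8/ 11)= -77/ 8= -9.62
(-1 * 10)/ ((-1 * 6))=5/ 3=1.67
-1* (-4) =4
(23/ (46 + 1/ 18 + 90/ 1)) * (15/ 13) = 6210/ 31837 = 0.20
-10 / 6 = -5 / 3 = -1.67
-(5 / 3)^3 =-125 / 27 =-4.63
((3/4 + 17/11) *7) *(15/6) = 3535/88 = 40.17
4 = 4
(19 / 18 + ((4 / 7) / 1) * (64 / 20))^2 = 3301489 / 396900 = 8.32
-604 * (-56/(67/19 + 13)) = 321328/157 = 2046.68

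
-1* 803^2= -644809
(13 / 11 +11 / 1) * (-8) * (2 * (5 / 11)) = -10720 / 121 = -88.60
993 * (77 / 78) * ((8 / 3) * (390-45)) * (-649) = -7608888980 / 13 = -585299152.31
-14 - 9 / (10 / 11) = -239 / 10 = -23.90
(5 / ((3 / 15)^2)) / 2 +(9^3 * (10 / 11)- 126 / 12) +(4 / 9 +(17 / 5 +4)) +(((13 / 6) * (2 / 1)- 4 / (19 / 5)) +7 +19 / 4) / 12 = 108921077 / 150480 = 723.82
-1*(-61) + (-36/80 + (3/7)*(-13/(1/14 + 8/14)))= 3113/60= 51.88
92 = 92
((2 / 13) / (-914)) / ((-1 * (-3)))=-1 / 17823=-0.00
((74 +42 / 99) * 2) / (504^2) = 0.00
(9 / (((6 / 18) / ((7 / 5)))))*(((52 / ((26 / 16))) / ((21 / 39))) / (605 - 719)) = -1872 / 95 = -19.71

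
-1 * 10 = -10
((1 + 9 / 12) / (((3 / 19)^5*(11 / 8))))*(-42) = -485315404 / 891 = -544686.20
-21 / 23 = -0.91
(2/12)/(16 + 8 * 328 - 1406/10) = 5/74982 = 0.00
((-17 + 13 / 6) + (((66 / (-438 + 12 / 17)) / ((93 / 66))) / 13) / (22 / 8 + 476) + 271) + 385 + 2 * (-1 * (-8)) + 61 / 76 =15938339973663 / 24223532060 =657.97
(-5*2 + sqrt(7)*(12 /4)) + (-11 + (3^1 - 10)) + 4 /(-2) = -30 + 3*sqrt(7) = -22.06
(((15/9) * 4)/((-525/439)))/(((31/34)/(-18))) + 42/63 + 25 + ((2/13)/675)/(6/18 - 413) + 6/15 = 53480884838/392894775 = 136.12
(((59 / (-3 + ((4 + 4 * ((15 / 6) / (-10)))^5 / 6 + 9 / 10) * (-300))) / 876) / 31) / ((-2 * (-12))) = -59 / 8096615712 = -0.00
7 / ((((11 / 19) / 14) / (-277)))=-515774 / 11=-46888.55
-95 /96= -0.99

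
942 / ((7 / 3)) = 2826 / 7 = 403.71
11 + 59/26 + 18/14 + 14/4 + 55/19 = 36222/1729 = 20.95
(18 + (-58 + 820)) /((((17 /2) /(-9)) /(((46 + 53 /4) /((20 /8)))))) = -332748 /17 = -19573.41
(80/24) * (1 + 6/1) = 70/3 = 23.33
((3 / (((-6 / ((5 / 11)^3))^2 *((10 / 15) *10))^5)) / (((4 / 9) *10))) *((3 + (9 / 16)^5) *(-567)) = -12034234464168548583984375 / 153486565539052170797353197517736613257412608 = -0.00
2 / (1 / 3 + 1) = 3 / 2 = 1.50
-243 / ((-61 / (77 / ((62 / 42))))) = 392931 / 1891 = 207.79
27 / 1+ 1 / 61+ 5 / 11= 18433 / 671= 27.47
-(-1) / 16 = 1 / 16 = 0.06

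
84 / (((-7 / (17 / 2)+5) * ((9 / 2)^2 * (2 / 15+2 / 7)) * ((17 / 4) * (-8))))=-490 / 7029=-0.07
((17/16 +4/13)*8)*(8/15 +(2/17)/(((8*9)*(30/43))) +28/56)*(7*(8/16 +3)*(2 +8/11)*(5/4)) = 442574125/466752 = 948.20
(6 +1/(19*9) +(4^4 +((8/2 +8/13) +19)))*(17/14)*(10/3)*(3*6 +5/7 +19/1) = 4749321280/108927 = 43600.96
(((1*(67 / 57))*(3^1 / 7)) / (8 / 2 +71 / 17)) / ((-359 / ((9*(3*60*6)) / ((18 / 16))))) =-9840960 / 6636833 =-1.48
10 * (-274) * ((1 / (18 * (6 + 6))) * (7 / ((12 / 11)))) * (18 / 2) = -52745 / 72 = -732.57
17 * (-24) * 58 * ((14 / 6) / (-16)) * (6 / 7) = 2958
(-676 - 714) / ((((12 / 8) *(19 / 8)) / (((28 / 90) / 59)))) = -62272 / 30267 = -2.06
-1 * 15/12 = -5/4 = -1.25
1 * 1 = 1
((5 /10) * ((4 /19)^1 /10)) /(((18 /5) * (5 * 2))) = 1 /3420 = 0.00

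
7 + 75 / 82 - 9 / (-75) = 16471 / 2050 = 8.03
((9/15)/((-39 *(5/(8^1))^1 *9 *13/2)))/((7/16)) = -256/266175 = -0.00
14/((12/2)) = 7/3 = 2.33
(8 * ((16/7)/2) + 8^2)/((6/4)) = 1024/21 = 48.76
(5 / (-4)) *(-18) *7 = 157.50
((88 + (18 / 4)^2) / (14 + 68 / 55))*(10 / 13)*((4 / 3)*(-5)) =-595375 / 16341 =-36.43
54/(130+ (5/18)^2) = 17496/42145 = 0.42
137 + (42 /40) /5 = 13721 /100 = 137.21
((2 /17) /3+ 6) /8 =77 /102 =0.75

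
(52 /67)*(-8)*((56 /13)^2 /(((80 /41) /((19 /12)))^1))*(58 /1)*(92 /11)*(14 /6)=-45624422144 /431145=-105821.53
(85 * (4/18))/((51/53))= 530/27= 19.63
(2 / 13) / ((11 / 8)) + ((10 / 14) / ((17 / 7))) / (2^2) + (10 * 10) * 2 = 1946603 / 9724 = 200.19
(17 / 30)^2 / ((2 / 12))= 1.93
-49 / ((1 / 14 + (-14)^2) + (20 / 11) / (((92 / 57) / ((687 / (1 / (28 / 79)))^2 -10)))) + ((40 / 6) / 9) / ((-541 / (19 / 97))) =-699103638887554 / 699220251860723325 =-0.00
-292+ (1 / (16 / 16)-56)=-347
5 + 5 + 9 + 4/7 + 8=193/7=27.57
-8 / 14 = -4 / 7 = -0.57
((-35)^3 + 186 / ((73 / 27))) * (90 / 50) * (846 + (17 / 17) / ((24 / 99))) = -191269127277 / 2920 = -65503125.78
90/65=18/13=1.38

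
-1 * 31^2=-961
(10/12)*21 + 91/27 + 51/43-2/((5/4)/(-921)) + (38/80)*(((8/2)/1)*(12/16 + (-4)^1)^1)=69171517/46440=1489.48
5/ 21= 0.24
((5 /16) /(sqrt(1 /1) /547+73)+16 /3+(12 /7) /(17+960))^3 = 342873911723853733812712385765875 /2252499538384369606883260760064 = 152.22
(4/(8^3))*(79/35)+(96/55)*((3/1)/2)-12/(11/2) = 22373/49280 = 0.45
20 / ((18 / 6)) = 20 / 3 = 6.67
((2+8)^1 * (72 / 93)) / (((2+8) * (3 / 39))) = 312 / 31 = 10.06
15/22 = 0.68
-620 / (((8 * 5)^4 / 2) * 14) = -31 / 896000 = -0.00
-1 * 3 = -3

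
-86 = -86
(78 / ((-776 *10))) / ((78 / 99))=-99 / 7760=-0.01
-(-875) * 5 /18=4375 /18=243.06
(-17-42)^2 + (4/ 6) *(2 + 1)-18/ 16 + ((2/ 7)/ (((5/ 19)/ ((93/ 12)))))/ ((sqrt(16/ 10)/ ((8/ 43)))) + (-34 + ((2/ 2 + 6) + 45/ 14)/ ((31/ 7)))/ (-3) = 3493.68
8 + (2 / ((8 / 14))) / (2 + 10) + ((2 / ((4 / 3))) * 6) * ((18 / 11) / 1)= 6077 / 264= 23.02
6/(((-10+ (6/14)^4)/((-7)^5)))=242121642/23929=10118.34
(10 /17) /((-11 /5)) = -50 /187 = -0.27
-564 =-564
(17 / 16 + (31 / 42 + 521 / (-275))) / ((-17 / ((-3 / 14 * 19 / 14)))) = -164939 / 102625600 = -0.00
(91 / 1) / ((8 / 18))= 819 / 4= 204.75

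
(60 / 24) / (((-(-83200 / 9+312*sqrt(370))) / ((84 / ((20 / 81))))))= 413343*sqrt(370) / 77016160+76545 / 481351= 0.26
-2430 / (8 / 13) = -15795 / 4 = -3948.75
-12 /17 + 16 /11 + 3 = 701 /187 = 3.75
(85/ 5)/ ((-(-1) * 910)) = 17/ 910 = 0.02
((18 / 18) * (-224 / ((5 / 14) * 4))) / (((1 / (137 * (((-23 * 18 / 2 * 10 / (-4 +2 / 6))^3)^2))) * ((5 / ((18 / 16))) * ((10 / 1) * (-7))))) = 3960050321461435375608000 / 1771561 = 2235345168166061104.08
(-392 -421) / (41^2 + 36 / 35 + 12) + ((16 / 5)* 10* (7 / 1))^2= 2974956761 / 59291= 50175.52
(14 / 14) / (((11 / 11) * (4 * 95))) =1 / 380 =0.00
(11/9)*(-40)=-440/9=-48.89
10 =10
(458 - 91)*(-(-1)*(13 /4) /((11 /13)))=62023 /44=1409.61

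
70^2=4900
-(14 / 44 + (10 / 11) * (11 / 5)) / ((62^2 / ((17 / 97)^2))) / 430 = -14739 / 342151134160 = -0.00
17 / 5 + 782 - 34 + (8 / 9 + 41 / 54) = 203323 / 270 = 753.05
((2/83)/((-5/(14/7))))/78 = -2/16185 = -0.00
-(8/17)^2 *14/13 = -896/3757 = -0.24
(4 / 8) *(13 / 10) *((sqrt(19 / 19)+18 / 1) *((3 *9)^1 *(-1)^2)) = 6669 / 20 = 333.45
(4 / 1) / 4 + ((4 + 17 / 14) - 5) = 17 / 14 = 1.21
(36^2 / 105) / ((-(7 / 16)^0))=-12.34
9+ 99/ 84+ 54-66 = -51/ 28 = -1.82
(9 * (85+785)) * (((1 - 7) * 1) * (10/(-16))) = 58725/2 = 29362.50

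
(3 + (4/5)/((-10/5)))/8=13/40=0.32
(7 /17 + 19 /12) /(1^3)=407 /204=2.00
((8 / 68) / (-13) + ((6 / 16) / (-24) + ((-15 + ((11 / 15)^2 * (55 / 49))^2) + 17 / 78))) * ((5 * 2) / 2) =-993179109541 / 13753696320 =-72.21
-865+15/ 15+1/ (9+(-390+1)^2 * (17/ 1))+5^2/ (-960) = -213377050973/ 246956736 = -864.03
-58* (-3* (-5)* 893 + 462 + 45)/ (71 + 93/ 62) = -55608/ 5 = -11121.60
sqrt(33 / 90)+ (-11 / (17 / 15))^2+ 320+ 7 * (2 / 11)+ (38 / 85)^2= sqrt(330) / 30+ 33035909 / 79475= 416.28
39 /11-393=-4284 /11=-389.45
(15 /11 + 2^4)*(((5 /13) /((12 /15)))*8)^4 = 1193750000 /314171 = 3799.68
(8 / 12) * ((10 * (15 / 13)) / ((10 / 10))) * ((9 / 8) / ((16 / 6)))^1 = 675 / 208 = 3.25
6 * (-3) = -18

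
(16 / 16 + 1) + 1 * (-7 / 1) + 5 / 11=-50 / 11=-4.55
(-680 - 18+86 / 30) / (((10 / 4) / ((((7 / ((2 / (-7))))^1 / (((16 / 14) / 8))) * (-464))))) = -1659477904 / 75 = -22126372.05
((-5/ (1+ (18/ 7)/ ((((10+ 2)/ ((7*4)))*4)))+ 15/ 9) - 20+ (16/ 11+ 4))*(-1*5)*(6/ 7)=4910/ 77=63.77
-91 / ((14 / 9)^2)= -1053 / 28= -37.61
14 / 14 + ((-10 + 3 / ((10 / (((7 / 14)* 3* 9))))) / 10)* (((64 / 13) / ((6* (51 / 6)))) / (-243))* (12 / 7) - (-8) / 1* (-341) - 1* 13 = -216391468 / 78975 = -2740.00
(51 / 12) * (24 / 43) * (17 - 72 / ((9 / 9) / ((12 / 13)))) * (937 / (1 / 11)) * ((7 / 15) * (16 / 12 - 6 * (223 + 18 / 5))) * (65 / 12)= 4151982813.67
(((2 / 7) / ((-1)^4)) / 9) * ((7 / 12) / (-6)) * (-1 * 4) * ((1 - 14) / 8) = -13 / 648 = -0.02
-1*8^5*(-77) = 2523136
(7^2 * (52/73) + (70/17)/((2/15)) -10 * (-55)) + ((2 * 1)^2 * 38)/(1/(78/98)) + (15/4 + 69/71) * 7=13294584071/17269756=769.82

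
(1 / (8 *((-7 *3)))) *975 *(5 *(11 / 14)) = -17875 / 784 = -22.80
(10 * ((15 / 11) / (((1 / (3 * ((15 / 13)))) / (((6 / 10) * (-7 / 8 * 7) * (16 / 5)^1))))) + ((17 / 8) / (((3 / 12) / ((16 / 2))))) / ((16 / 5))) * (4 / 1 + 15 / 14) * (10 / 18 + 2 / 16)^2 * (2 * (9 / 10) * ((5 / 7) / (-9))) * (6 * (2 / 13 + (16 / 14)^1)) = 8954217895 / 6424704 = 1393.72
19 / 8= 2.38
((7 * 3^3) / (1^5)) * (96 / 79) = 18144 / 79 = 229.67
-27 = -27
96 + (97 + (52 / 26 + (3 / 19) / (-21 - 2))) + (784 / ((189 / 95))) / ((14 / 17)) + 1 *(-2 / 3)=7938898 / 11799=672.84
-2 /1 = -2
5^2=25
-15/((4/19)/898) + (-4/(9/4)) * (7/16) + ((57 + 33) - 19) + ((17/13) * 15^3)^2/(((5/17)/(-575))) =-115841825514899/3042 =-38080810491.42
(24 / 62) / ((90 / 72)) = 48 / 155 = 0.31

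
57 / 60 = 19 / 20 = 0.95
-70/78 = -35/39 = -0.90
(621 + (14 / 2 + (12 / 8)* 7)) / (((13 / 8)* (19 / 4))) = 20432 / 247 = 82.72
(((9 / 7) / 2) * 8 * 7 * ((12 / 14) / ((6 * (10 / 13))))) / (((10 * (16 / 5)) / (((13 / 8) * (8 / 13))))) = 117 / 560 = 0.21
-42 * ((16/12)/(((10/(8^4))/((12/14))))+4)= -99144/5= -19828.80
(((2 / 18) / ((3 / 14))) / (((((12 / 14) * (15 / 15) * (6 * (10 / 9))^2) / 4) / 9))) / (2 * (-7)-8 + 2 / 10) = -0.02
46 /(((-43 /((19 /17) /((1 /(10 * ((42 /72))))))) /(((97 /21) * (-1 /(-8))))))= -211945 /52632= -4.03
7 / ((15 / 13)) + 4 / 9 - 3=158 / 45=3.51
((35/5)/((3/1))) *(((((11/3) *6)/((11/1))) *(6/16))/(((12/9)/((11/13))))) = 231/208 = 1.11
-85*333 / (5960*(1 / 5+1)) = -3.96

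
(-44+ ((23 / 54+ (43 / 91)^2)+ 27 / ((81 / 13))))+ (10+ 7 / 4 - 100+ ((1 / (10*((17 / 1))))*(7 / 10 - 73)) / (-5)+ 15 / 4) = -234581979599 / 1900489500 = -123.43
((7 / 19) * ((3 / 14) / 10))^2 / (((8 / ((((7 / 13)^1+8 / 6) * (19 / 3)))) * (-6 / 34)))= -1241 / 2371200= -0.00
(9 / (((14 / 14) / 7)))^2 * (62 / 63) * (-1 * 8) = -31248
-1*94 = -94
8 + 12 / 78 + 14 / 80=4331 / 520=8.33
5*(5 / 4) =25 / 4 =6.25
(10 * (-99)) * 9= -8910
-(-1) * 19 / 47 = 19 / 47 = 0.40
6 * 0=0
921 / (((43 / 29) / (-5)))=-3105.70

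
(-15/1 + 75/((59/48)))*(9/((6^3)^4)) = 905/4756672512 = 0.00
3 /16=0.19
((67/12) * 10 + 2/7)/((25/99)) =222.23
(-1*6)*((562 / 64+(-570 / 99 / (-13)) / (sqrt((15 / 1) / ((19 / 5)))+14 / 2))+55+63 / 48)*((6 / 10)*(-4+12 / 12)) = 861453261 / 1224080 - 855*sqrt(57) / 30602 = 703.54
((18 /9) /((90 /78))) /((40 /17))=221 /300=0.74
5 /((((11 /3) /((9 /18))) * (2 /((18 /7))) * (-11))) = -135 /1694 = -0.08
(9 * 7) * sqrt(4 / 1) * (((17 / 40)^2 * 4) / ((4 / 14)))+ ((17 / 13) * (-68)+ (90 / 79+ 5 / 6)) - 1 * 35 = 242378569 / 1232400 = 196.67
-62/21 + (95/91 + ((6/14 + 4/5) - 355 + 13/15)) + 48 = -27920/91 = -306.81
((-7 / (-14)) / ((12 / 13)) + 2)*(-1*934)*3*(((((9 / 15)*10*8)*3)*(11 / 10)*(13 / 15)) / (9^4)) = -8147282 / 54675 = -149.01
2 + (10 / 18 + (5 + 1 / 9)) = 23 / 3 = 7.67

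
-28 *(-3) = 84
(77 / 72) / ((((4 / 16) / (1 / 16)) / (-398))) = -15323 / 144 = -106.41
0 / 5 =0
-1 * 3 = -3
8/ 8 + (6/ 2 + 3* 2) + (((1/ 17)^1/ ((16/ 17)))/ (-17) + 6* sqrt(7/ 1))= 2719/ 272 + 6* sqrt(7)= 25.87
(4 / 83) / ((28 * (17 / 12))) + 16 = 158044 / 9877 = 16.00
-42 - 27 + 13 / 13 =-68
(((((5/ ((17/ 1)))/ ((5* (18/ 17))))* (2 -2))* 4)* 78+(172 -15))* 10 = 1570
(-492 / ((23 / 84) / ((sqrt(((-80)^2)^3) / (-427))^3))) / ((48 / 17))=280649269248000000000 / 255807587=1097110811056.59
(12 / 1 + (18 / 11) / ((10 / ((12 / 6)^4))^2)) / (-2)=-2226 / 275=-8.09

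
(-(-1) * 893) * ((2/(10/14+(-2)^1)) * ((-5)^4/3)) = -7813750/27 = -289398.15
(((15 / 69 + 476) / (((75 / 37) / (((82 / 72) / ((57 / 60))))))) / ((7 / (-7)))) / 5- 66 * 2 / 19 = -2073889 / 32775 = -63.28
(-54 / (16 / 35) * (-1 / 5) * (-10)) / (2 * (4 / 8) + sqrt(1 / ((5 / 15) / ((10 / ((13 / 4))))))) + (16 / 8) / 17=209701 / 7276- 945 * sqrt(390) / 214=-58.39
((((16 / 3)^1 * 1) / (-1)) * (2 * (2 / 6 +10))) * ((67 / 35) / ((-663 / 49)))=465248 / 29835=15.59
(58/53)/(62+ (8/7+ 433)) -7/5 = -1286453/920345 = -1.40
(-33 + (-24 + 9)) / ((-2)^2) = -12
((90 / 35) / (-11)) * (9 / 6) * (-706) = 19062 / 77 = 247.56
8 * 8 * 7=448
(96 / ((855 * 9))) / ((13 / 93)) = 992 / 11115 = 0.09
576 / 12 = 48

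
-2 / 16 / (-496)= 1 / 3968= 0.00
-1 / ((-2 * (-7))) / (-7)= 1 / 98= 0.01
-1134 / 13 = -87.23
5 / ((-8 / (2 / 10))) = -1 / 8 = -0.12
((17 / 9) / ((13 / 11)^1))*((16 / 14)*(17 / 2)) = 12716 / 819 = 15.53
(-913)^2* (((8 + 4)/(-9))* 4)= -13337104/3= -4445701.33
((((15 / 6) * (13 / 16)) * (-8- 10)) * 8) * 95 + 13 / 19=-1055899 / 38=-27786.82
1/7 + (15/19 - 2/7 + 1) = 1.65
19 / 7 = 2.71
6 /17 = 0.35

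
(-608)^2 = 369664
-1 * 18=-18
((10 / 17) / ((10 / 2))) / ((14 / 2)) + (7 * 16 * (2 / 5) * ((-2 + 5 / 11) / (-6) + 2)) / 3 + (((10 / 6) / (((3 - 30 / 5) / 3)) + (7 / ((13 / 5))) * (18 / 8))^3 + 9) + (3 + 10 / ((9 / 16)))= 3681698854853 / 24847542720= 148.17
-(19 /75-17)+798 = 61106 /75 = 814.75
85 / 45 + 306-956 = -5833 / 9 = -648.11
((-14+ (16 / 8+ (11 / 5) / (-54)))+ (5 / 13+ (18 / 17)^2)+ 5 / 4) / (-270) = 18837259 / 547770600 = 0.03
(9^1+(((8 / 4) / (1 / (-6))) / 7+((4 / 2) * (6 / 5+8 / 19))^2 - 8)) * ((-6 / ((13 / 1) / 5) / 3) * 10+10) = 3713538 / 164255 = 22.61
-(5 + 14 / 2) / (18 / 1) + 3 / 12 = -5 / 12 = -0.42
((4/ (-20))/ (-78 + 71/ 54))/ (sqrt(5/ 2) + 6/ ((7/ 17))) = 77112/ 425756915- 2646 * sqrt(10)/ 425756915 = 0.00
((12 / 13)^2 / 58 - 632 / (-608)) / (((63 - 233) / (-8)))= 392651 / 7915115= 0.05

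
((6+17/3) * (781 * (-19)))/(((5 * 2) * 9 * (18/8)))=-207746/243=-854.92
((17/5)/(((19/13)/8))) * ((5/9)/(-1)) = -1768/171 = -10.34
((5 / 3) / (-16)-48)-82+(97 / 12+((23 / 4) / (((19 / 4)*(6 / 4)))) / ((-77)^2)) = -219932057 / 1802416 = -122.02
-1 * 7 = -7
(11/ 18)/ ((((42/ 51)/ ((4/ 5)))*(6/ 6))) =187/ 315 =0.59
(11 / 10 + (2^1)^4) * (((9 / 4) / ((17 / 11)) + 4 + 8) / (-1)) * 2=-31293 / 68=-460.19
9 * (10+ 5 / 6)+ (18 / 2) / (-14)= 678 / 7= 96.86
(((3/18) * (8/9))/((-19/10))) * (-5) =200/513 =0.39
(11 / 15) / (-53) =-11 / 795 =-0.01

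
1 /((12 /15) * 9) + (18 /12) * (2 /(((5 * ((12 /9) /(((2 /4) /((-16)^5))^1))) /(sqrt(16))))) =13107119 /94371840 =0.14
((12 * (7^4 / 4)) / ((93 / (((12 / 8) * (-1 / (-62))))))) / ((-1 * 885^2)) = -2401 / 1003572300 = -0.00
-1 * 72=-72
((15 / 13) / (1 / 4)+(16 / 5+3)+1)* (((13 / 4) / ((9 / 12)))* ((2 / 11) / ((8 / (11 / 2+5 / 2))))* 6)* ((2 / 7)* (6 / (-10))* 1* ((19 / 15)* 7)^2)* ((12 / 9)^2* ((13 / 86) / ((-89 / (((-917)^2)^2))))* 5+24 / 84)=8036042156518.42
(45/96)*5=75/32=2.34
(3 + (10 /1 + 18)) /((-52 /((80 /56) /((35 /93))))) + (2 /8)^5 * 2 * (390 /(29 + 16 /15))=-2.24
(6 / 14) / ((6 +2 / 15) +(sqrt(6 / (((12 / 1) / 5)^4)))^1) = 1589760 / 22641857 -45000*sqrt(6) / 22641857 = 0.07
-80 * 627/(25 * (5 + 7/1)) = -836/5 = -167.20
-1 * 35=-35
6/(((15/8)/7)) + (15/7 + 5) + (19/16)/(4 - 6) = 32423/1120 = 28.95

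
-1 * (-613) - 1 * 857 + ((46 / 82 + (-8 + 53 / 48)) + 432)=357517 / 1968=181.67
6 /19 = 0.32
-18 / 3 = -6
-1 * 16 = -16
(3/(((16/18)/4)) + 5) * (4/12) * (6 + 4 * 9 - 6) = 222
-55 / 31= -1.77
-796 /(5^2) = -796 /25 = -31.84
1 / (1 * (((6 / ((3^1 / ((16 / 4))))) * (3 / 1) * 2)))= 0.02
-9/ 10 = -0.90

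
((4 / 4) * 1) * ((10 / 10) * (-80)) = -80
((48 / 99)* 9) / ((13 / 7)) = 336 / 143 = 2.35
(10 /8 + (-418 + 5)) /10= -1647 /40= -41.18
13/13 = 1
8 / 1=8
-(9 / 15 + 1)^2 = -64 / 25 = -2.56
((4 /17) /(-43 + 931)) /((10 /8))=2 /9435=0.00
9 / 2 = 4.50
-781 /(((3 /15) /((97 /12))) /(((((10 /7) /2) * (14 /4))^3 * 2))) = -47348125 /48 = -986419.27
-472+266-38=-244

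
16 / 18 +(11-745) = -733.11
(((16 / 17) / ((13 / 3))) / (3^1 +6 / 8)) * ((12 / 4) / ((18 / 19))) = 608 / 3315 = 0.18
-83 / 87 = -0.95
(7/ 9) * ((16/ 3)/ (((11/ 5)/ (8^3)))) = 286720/ 297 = 965.39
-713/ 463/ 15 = -713/ 6945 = -0.10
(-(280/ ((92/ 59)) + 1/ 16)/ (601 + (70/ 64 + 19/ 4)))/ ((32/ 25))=-1652575/ 7146192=-0.23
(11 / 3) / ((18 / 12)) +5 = 67 / 9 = 7.44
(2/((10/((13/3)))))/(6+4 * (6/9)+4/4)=13/145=0.09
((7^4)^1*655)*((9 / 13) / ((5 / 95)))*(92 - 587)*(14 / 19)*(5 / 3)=-163477487250 / 13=-12575191326.92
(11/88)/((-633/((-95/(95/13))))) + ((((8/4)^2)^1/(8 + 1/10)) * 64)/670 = 455645/9160776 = 0.05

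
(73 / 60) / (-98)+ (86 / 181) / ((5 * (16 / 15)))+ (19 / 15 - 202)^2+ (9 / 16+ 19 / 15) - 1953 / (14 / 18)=37784.78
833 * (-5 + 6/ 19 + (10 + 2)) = 115787/ 19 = 6094.05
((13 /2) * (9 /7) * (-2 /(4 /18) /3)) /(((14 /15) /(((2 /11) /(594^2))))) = -65 /4695768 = -0.00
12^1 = 12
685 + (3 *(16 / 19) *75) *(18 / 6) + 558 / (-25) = 584773 / 475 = 1231.10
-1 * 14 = -14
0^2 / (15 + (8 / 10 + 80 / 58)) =0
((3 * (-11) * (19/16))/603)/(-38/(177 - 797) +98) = -32395/48881592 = -0.00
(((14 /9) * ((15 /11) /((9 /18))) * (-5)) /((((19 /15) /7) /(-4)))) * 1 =98000 /209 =468.90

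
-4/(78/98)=-196/39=-5.03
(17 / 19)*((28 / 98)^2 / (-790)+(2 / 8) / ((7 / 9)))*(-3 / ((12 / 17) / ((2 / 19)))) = -7189453 / 55897240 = -0.13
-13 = -13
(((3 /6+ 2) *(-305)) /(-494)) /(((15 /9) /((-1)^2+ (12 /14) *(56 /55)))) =18849 /10868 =1.73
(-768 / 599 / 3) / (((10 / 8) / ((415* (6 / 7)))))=-509952 / 4193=-121.62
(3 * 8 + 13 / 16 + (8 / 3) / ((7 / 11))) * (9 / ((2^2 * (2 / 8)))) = 29235 / 112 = 261.03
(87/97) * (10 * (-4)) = -3480/97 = -35.88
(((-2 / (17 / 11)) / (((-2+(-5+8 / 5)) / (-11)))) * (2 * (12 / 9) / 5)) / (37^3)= -1936 / 69749181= -0.00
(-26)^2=676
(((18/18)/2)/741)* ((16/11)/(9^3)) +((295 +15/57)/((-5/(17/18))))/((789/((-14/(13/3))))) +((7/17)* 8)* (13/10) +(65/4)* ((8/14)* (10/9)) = 13787934303256/929846232315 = 14.83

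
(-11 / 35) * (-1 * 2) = 22 / 35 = 0.63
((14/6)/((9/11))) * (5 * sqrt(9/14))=55 * sqrt(14)/18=11.43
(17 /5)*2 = 6.80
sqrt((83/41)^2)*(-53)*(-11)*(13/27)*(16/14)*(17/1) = 85551752/7749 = 11040.36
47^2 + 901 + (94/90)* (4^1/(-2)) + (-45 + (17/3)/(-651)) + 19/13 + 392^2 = 19895882161/126945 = 156728.36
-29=-29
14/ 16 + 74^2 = 43815/ 8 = 5476.88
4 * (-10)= -40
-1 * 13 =-13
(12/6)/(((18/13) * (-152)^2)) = 13/207936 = 0.00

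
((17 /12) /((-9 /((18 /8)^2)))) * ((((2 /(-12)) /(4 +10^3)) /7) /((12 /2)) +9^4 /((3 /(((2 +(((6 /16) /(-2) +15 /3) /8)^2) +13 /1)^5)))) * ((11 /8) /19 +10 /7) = -948283224279428461267244532354138181795 /423754491680049240261770870784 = -2237812797.03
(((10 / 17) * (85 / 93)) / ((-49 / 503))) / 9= -25150 / 41013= -0.61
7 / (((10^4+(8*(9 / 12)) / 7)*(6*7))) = 7 / 420036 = 0.00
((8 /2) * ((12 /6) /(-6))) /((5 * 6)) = -0.04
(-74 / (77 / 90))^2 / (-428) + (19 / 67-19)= -1538497662 / 42505001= -36.20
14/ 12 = 7/ 6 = 1.17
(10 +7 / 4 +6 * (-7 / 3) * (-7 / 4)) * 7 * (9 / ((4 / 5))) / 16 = 45675 / 256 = 178.42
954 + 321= 1275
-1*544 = -544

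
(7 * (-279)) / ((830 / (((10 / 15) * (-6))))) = 3906 / 415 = 9.41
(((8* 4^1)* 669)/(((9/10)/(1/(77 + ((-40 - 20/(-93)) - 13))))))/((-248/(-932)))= 2078360/563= 3691.58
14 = 14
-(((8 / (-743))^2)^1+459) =-253390555 / 552049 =-459.00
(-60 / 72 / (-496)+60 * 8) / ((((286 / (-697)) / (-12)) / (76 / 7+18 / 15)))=42016600699 / 248248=169252.52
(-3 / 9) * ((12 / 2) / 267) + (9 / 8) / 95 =883 / 202920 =0.00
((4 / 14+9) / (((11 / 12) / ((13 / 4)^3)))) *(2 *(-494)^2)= 26137170735 / 154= 169721887.89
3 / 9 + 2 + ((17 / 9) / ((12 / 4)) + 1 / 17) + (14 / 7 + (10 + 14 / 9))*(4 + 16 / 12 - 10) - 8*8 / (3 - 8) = -108869 / 2295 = -47.44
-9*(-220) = 1980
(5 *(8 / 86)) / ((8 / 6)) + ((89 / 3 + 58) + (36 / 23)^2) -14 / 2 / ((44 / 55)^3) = 335389925 / 4367424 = 76.79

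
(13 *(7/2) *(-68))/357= -26/3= -8.67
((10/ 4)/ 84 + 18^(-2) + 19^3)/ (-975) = -31112573/ 4422600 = -7.03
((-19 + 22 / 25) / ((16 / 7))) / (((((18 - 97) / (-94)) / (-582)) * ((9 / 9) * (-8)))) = -43369767 / 63200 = -686.23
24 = 24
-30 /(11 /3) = -90 /11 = -8.18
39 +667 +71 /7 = 716.14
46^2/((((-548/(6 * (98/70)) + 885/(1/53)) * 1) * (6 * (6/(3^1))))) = 3703/983635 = 0.00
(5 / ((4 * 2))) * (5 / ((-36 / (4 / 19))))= -25 / 1368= -0.02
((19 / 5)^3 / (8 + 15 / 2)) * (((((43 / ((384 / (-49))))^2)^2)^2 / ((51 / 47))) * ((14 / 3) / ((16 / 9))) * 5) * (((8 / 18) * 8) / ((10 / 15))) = 876542515238958120577267899655811 / 4671557322233614014873600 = 187633899.10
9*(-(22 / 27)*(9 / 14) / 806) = -33 / 5642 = -0.01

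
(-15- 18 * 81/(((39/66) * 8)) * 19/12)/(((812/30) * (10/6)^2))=-1413369/211120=-6.69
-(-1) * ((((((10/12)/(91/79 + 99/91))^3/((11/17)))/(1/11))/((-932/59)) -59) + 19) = -33664368856721581715/840444676068208896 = -40.06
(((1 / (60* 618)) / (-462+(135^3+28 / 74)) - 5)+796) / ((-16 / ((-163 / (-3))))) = -435136337374579831 / 161995332412800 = -2686.10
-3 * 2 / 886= -3 / 443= -0.01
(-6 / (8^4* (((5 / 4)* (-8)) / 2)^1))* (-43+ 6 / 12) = -51 / 4096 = -0.01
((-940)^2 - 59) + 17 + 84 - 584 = 883058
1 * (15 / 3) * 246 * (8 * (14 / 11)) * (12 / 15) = 110208 / 11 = 10018.91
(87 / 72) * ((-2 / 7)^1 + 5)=319 / 56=5.70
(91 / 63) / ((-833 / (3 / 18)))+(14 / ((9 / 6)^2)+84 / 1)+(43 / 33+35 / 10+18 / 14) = 23827358 / 247401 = 96.31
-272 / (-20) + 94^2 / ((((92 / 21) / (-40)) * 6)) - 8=-1545656 / 115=-13440.49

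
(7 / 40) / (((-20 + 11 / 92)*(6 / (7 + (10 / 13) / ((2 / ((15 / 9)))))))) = -0.01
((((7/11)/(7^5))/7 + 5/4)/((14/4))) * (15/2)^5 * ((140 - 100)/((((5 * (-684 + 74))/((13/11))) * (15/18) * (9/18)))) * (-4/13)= 84234947625/868367269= 97.00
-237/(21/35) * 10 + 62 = -3888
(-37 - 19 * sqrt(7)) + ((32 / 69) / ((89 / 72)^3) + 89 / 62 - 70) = -105875667071 / 1005285794 - 19 * sqrt(7) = -155.59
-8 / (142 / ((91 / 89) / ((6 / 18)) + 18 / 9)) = -1804 / 6319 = -0.29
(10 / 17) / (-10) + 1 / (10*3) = -13 / 510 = -0.03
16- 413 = -397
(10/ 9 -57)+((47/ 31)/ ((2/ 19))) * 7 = 25073/ 558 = 44.93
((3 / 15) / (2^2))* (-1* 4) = -1 / 5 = -0.20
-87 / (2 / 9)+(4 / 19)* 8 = -14813 / 38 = -389.82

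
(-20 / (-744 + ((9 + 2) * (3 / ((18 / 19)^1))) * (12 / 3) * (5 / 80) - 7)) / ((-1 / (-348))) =33408 / 3563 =9.38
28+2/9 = 254/9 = 28.22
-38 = -38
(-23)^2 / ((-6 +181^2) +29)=529 / 32784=0.02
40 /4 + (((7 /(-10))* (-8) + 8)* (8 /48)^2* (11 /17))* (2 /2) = 461 /45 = 10.24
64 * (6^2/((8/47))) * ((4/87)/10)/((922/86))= 388032/66845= 5.80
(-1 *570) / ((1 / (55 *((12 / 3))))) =-125400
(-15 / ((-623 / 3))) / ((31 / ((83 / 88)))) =3735 / 1699544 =0.00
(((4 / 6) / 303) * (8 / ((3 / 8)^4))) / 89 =65536 / 6552981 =0.01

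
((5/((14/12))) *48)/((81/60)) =3200/21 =152.38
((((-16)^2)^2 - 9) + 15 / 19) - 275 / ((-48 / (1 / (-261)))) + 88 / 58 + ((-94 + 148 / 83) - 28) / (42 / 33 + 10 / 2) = 29768000712547 / 454403088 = 65510.12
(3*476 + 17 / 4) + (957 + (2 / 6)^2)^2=297268033 / 324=917493.93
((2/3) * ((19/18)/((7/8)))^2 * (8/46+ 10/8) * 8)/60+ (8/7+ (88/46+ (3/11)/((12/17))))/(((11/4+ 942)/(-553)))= -312613917811/170761918635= -1.83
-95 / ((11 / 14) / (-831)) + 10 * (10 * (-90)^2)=10015230 / 11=910475.45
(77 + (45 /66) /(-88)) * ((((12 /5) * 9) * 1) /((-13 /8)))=-8049078 /7865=-1023.40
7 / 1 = 7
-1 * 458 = -458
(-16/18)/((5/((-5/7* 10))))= 80/63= 1.27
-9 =-9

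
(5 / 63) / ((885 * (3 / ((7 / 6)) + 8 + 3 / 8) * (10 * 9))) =4 / 43942905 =0.00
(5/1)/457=5/457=0.01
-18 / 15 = -6 / 5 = -1.20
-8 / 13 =-0.62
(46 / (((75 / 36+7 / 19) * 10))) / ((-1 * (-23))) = 228 / 2795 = 0.08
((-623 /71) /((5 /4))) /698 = -1246 /123895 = -0.01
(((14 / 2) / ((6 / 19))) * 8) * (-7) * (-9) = 11172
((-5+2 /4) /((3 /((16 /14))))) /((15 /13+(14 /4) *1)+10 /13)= -104 /329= -0.32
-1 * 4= -4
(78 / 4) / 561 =13 / 374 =0.03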